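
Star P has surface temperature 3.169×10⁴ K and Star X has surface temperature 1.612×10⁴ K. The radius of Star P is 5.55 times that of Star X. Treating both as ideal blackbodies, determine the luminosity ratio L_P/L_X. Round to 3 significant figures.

L ∝ R²T⁴, so L_P/L_X = (R_P/R_X)²(T_P/T_X)⁴ = (5.55)² × (3.169×10⁴/1.612×10⁴)⁴ = 30.8025 × 14.9358 = 460.

L_P/L_X ≈ 460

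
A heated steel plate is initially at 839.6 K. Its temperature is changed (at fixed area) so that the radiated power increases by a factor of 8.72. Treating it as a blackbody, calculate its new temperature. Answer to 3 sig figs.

P ∝ T⁴, so T₂/T₁ = (P₂/P₁)^(1/4) = (8.72)^(1/4) = 1.71842.
T₂ = 839.6 × 1.71842 = 1.44×10³ K.

T₂ ≈ 1.44×10³ K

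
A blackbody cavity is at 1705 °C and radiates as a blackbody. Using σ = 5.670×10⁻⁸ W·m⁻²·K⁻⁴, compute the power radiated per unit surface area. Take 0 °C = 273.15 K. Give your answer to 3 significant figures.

T = 1705 °C + 273.15 = 1978.15 K.
Stefan–Boltzmann: I = σT⁴ = 5.670×10⁻⁸ × (1978.15)⁴ = 8.68×10⁵ W/m².

I ≈ 8.68×10⁵ W/m²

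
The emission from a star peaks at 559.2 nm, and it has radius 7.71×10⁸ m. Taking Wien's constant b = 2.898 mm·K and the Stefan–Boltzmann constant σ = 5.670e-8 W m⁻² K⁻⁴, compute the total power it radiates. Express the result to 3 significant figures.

P ≈ 3.06×10²⁶ W

Wien's law: T = b/λ_max = 2.898×10⁻³/5.592×10⁻⁷ = 5182.40 K.
Surface area A = 4πR² = 4π(7.71×10⁸ m)² = 7.46997×10¹⁸ m².
Then P = σAT⁴ = 5.670×10⁻⁸×7.46997×10¹⁸×(5182.40)⁴ = 3.06×10²⁶ W.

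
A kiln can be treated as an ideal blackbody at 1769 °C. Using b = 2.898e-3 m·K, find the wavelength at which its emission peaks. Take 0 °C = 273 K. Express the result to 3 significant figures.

T = 1769 °C + 273 = 2042 K.
Wien's displacement law: λ_max = b/T = (2.898×10⁻³ m·K)/(2042 K) = 1.419×10⁻⁶ m.
That is 1.42×10³ nm, in the infrared range.

λ_max ≈ 1.42×10³ nm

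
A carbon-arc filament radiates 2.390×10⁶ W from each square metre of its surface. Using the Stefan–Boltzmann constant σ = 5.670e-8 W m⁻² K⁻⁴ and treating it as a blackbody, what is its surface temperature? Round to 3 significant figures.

I = σT⁴, so T = (I/σ)^(1/4) = (2.390×10⁶/(5.670×10⁻⁸))^(1/4) = 2.55×10³ K.

T ≈ 2.55×10³ K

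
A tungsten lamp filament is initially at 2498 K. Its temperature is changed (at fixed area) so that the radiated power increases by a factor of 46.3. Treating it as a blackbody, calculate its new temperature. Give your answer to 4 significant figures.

T₂ ≈ 6516 K

P ∝ T⁴, so T₂/T₁ = (P₂/P₁)^(1/4) = (46.3)^(1/4) = 2.60853.
T₂ = 2498 × 2.60853 = 6516 K.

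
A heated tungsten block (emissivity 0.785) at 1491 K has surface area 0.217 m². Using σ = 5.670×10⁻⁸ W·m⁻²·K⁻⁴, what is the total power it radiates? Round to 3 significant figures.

Area A = 0.217 m².
P = εσAT⁴ = 0.785 × 5.670×10⁻⁸ × 0.217 × (1491)⁴ = 4.77×10⁴ W.

P ≈ 4.77×10⁴ W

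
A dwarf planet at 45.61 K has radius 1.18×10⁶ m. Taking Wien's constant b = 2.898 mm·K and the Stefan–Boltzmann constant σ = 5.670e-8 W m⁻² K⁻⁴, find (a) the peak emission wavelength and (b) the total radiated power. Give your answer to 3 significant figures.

λ_max ≈ 63.5 μm; P ≈ 4.29×10¹² W

(a) λ_max = b/T = 2.898×10⁻³/45.61 = 6.354×10⁻⁵ m = 63.5 μm.
Surface area A = 4πR² = 4π(1.18×10⁶ m)² = 1.74974×10¹³ m².
(b) P = σAT⁴ = 5.670×10⁻⁸×1.74974×10¹³×(45.61)⁴ = 4.29×10¹² W.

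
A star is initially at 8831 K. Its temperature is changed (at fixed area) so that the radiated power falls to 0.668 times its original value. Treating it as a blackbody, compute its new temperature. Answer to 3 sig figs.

T₂ ≈ 7.98×10³ K

P ∝ T⁴, so T₂/T₁ = (P₂/P₁)^(1/4) = (0.668)^(1/4) = 0.904053.
T₂ = 8831 × 0.904053 = 7.98×10³ K.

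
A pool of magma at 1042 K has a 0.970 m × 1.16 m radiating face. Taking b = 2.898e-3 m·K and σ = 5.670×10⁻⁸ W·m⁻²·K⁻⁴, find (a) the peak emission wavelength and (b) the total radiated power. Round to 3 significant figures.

(a) λ_max = b/T = 2.898×10⁻³/1042 = 2.781×10⁻⁶ m = 2.78×10³ nm.
Area A = 0.970 × 1.16 = 1.1252 m².
(b) P = σAT⁴ = 5.670×10⁻⁸×1.1252×(1042)⁴ = 7.52×10⁴ W.

λ_max ≈ 2.78×10³ nm; P ≈ 7.52×10⁴ W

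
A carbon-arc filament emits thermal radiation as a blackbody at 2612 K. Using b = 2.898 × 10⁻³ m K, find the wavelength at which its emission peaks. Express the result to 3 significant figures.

λ_max ≈ 1.11 μm

Wien's displacement law: λ_max = b/T = (2.898×10⁻³ m·K)/(2612 K) = 1.109×10⁻⁶ m.
That is 1.11 μm, in the infrared range.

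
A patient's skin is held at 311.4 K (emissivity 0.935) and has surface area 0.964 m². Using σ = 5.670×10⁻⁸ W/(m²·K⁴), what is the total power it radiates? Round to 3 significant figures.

P ≈ 481 W

Area A = 0.964 m².
P = εσAT⁴ = 0.935 × 5.670×10⁻⁸ × 0.964 × (311.4)⁴ = 481 W.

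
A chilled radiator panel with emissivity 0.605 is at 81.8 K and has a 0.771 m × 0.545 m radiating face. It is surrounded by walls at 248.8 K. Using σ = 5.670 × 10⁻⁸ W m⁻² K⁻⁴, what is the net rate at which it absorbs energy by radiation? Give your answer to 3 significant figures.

Net gain ≈ 54.6 W

Area A = 0.771 × 0.545 = 0.420195 m².
Net radiated power P_net = εσA(T⁴ − T₀⁴) = 0.605×5.670×10⁻⁸×0.420195×(81.8⁴ − 248.8⁴).
T⁴ − T₀⁴ = 4.47727×10⁷ − 3.83179×10⁹ = -3.78702×10⁹ K⁴, so P_net = -54.6 W — negative, meaning a net gain of 54.6 W.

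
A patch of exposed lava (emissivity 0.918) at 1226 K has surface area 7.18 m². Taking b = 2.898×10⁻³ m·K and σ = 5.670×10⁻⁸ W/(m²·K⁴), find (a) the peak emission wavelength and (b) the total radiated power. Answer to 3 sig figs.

(a) λ_max = b/T = 2.898×10⁻³/1226 = 2.364×10⁻⁶ m = 2.36×10³ nm.
Area A = 7.18 m².
(b) P = εσAT⁴ = 0.918×5.670×10⁻⁸×7.18×(1226)⁴ = 8.44×10⁵ W.

λ_max ≈ 2.36×10³ nm; P ≈ 8.44×10⁵ W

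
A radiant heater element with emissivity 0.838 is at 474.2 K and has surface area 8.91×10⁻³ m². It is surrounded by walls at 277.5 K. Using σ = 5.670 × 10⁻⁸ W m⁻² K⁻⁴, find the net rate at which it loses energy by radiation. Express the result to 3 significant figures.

Net loss ≈ 18.9 W

Area A = 8.91×10⁻³ m².
Net radiated power P_net = εσA(T⁴ − T₀⁴) = 0.838×5.670×10⁻⁸×8.91×10⁻³×(474.2⁴ − 277.5⁴).
T⁴ − T₀⁴ = 5.05646×10¹⁰ − 5.92996×10⁹ = 4.46346×10¹⁰ K⁴, so P_net = 18.9 W.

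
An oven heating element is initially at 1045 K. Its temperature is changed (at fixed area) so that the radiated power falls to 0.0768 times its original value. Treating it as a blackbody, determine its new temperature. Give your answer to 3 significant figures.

P ∝ T⁴, so T₂/T₁ = (P₂/P₁)^(1/4) = (0.0768)^(1/4) = 0.526430.
T₂ = 1045 × 0.526430 = 550 K.

T₂ ≈ 550 K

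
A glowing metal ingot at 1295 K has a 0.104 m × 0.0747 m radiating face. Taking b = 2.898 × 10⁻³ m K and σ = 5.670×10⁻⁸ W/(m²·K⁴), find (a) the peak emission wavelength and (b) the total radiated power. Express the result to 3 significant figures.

(a) λ_max = b/T = 2.898×10⁻³/1295 = 2.238×10⁻⁶ m = 2.24 μm.
Area A = 0.104 × 0.0747 = 7.7688×10⁻³ m².
(b) P = σAT⁴ = 5.670×10⁻⁸×7.7688×10⁻³×(1295)⁴ = 1.24×10³ W.

λ_max ≈ 2.24 μm; P ≈ 1.24×10³ W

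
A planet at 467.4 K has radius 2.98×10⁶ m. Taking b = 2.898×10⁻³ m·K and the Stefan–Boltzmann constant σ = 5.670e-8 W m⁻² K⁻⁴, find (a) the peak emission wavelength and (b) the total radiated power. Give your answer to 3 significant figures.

λ_max ≈ 6.20 μm; P ≈ 3.02×10¹⁷ W

(a) λ_max = b/T = 2.898×10⁻³/467.4 = 6.200×10⁻⁶ m = 6.20 μm.
Surface area A = 4πR² = 4π(2.98×10⁶ m)² = 1.11594×10¹⁴ m².
(b) P = σAT⁴ = 5.670×10⁻⁸×1.11594×10¹⁴×(467.4)⁴ = 3.02×10¹⁷ W.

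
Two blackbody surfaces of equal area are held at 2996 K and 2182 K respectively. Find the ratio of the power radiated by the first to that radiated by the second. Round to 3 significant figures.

P₁/P₂ ≈ 3.55

With equal areas, P₁/P₂ = (T₁/T₂)⁴ = (2996/2182)⁴ = 3.55.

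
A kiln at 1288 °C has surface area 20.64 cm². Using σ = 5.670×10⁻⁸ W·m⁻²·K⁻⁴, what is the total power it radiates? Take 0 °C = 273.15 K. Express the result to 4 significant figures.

T = 1288 °C + 273.15 = 1561.15 K.
Area A = 20.64 cm² = 2.064×10⁻³ m².
P = σAT⁴ = 5.670×10⁻⁸ × 2.064×10⁻³ × (1561.15)⁴ = 695.1 W.

P ≈ 695.1 W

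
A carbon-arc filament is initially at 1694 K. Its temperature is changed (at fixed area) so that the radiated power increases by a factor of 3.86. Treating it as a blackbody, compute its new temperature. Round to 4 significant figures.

P ∝ T⁴, so T₂/T₁ = (P₂/P₁)^(1/4) = (3.86)^(1/4) = 1.40167.
T₂ = 1694 × 1.40167 = 2374 K.

T₂ ≈ 2374 K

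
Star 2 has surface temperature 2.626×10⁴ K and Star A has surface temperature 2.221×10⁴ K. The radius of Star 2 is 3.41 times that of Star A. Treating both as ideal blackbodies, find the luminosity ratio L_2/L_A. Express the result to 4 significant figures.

L_2/L_A ≈ 22.72

L ∝ R²T⁴, so L_2/L_A = (R_2/R_A)²(T_2/T_A)⁴ = (3.41)² × (2.626×10⁴/2.221×10⁴)⁴ = 11.6281 × 1.95427 = 22.72.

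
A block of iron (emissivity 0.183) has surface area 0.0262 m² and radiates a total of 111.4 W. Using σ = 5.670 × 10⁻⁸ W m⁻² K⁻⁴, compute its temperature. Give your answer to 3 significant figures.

Area A = 0.0262 m².
P = εσAT⁴ ⇒ T = (P/(εσA))^(1/4) = (111.4/(0.183×5.670×10⁻⁸×0.0262))^(1/4) = 800 K.

T ≈ 800 K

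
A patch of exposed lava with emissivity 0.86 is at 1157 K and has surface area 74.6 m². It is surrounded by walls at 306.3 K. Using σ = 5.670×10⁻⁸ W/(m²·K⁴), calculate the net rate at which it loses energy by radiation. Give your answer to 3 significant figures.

Net loss ≈ 6.49×10⁶ W

Area A = 74.6 m².
Net radiated power P_net = εσA(T⁴ − T₀⁴) = 0.86×5.670×10⁻⁸×74.6×(1157⁴ − 306.3⁴).
T⁴ − T₀⁴ = 1.79198×10¹² − 8.80213×10⁹ = 1.78318×10¹² K⁴, so P_net = 6.49×10⁶ W.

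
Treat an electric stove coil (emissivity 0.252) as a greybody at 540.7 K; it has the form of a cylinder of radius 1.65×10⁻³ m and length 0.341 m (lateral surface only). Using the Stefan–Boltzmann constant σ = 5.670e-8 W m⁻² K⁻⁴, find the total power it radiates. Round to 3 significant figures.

Lateral area A = 2πrL = 2π×1.65×10⁻³×0.341 = 3.53523×10⁻³ m².
P = εσAT⁴ = 0.252 × 5.670×10⁻⁸ × 3.53523×10⁻³ × (540.7)⁴ = 4.32 W.

P ≈ 4.32 W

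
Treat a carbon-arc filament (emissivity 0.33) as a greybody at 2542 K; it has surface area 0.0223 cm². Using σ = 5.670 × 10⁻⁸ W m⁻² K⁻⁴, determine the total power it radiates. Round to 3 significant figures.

P ≈ 1.74 W

Area A = 0.0223 cm² = 2.23×10⁻⁶ m².
P = εσAT⁴ = 0.33 × 5.670×10⁻⁸ × 2.23×10⁻⁶ × (2542)⁴ = 1.74 W.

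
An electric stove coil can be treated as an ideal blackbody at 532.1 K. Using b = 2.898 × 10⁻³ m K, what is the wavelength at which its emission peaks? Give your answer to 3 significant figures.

λ_max ≈ 5.45 μm

Wien's displacement law: λ_max = b/T = (2.898×10⁻³ m·K)/(532.1 K) = 5.446×10⁻⁶ m.
That is 5.45 μm, in the infrared range.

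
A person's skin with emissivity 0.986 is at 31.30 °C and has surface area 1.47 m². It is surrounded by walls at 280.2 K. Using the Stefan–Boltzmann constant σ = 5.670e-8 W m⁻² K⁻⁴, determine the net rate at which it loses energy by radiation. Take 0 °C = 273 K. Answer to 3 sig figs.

T = 31.30 °C + 273 = 304.30 K.
Area A = 1.47 m².
Net radiated power P_net = εσA(T⁴ − T₀⁴) = 0.986×5.670×10⁻⁸×1.47×(304.30⁴ − 280.2⁴).
T⁴ − T₀⁴ = 8.57448×10⁹ − 6.16414×10⁹ = 2.41034×10⁹ K⁴, so P_net = 198 W.

Net loss ≈ 198 W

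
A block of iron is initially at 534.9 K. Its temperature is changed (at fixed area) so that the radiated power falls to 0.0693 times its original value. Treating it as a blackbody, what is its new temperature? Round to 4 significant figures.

P ∝ T⁴, so T₂/T₁ = (P₂/P₁)^(1/4) = (0.0693)^(1/4) = 0.513078.
T₂ = 534.9 × 0.513078 = 274.4 K.

T₂ ≈ 274.4 K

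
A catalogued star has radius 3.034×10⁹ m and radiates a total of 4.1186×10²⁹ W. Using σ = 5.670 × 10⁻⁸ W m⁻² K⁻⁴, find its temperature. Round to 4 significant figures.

T ≈ 1.583×10⁴ K

Surface area A = 4πR² = 4π(3.034×10⁹ m)² = 1.15675×10²⁰ m².
P = σAT⁴ ⇒ T = (P/(σA))^(1/4) = (4.1186×10²⁹/(5.670×10⁻⁸×1.15675×10²⁰))^(1/4) = 1.583×10⁴ K.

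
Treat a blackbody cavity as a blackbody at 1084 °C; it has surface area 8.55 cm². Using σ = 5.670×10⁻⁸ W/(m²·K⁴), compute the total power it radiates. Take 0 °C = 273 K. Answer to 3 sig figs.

P ≈ 164 W

T = 1084 °C + 273 = 1357 K.
Area A = 8.55 cm² = 8.55×10⁻⁴ m².
P = σAT⁴ = 5.670×10⁻⁸ × 8.55×10⁻⁴ × (1357)⁴ = 164 W.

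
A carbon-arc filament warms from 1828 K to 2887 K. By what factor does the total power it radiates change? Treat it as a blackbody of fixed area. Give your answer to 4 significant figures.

P ∝ T⁴, so P₂/P₁ = (T₂/T₁)⁴ = (2887/1828)⁴ = (1.57932)⁴ = 6.221.

P₂/P₁ ≈ 6.221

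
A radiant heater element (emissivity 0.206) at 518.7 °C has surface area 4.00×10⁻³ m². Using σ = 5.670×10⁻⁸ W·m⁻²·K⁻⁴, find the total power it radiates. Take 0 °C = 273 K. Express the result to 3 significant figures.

T = 518.7 °C + 273 = 791.7 K.
Area A = 4.00×10⁻³ m².
P = εσAT⁴ = 0.206 × 5.670×10⁻⁸ × 4.00×10⁻³ × (791.7)⁴ = 18.4 W.

P ≈ 18.4 W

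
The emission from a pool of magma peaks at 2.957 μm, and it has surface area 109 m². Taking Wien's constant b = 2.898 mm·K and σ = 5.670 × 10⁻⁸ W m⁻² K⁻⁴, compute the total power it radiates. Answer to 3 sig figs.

Wien's law: T = b/λ_max = 2.898×10⁻³/2.957×10⁻⁶ = 980.047 K.
Area A = 109 m².
Then P = σAT⁴ = 5.670×10⁻⁸×109×(980.047)⁴ = 5.70×10⁶ W.

P ≈ 5.70×10⁶ W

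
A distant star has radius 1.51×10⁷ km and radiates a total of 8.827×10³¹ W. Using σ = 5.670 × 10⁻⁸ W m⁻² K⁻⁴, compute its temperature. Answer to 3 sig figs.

T ≈ 2.71×10⁴ K

Surface area A = 4πR² = 4π(1.51×10¹⁰ m)² = 2.86526×10²¹ m².
P = σAT⁴ ⇒ T = (P/(σA))^(1/4) = (8.827×10³¹/(5.670×10⁻⁸×2.86526×10²¹))^(1/4) = 2.71×10⁴ K.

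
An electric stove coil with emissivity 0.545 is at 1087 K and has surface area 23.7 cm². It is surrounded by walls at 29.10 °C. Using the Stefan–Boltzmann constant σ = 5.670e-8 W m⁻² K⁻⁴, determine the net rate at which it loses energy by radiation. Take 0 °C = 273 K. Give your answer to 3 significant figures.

Net loss ≈ 102 W

Surroundings: T = 29.10 °C + 273 = 302.10 K.
Area A = 23.7 cm² = 2.37×10⁻³ m².
Net radiated power P_net = εσA(T⁴ − T₀⁴) = 0.545×5.670×10⁻⁸×2.37×10⁻³×(1087⁴ − 302.10⁴).
T⁴ − T₀⁴ = 1.39611×10¹² − 8.32919×10⁹ = 1.38778×10¹² K⁴, so P_net = 102 W.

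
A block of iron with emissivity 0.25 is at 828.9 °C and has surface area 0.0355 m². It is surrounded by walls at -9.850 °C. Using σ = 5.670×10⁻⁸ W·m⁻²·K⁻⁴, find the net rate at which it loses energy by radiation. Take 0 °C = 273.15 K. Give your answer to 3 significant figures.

Net loss ≈ 740 W

T = 828.9 °C + 273.15 = 1102.05 K.
Surroundings: T = -9.850 °C + 273.15 = 263.300 K.
Area A = 0.0355 m².
Net radiated power P_net = εσA(T⁴ − T₀⁴) = 0.25×5.670×10⁻⁸×0.0355×(1102.05⁴ − 263.300⁴).
T⁴ − T₀⁴ = 1.47504×10¹² − 4.80622×10⁹ = 1.47023×10¹² K⁴, so P_net = 740 W.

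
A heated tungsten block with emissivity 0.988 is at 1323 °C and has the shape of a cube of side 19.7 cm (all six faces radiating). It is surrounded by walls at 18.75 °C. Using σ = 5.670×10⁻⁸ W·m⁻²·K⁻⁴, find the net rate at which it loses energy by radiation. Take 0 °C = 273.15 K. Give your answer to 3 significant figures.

Net loss ≈ 8.46×10⁴ W

T = 1323 °C + 273.15 = 1596.15 K.
Surroundings: T = 18.75 °C + 273.15 = 291.90 K.
Area A = 6s² = 6×(0.197 m)² = 0.232854 m².
Net radiated power P_net = εσA(T⁴ − T₀⁴) = 0.988×5.670×10⁻⁸×0.232854×(1596.15⁴ − 291.90⁴).
T⁴ − T₀⁴ = 6.49075×10¹² − 7.26000×10⁹ = 6.48349×10¹² K⁴, so P_net = 8.46×10⁴ W.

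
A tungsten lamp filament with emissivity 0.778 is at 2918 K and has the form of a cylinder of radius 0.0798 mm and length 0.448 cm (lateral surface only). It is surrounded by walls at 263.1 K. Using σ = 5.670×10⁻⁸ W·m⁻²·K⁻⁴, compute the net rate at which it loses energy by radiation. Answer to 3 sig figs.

Lateral area A = 2πrL = 2π×7.98×10⁻⁵×4.48×10⁻³ = 2.24626×10⁻⁶ m².
Net radiated power P_net = εσA(T⁴ − T₀⁴) = 0.778×5.670×10⁻⁸×2.24626×10⁻⁶×(2918⁴ − 263.1⁴).
T⁴ − T₀⁴ = 7.25005×10¹³ − 4.79163×10⁹ = 7.24957×10¹³ K⁴, so P_net = 7.18 W.

Net loss ≈ 7.18 W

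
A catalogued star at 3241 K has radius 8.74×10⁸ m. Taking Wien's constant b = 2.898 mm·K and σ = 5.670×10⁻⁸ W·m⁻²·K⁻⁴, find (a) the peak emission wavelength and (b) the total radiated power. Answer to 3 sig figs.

(a) λ_max = b/T = 2.898×10⁻³/3241 = 8.942×10⁻⁷ m = 894 nm.
Surface area A = 4πR² = 4π(8.74×10⁸ m)² = 9.59915×10¹⁸ m².
(b) P = σAT⁴ = 5.670×10⁻⁸×9.59915×10¹⁸×(3241)⁴ = 6.01×10²⁵ W.

λ_max ≈ 894 nm; P ≈ 6.01×10²⁵ W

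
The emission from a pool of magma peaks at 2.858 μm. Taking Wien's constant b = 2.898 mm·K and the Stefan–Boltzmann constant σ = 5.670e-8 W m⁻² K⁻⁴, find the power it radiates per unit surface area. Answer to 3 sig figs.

Wien's law: T = b/λ_max = 2.898×10⁻³/2.858×10⁻⁶ = 1014.00 K.
Then I = σT⁴ = 5.670×10⁻⁸×(1014.00)⁴ = 5.99×10⁴ W/m².

I ≈ 5.99×10⁴ W/m²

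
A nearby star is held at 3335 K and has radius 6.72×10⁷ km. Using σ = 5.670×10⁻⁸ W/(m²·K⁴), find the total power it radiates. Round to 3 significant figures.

P ≈ 3.98×10²⁹ W

Surface area A = 4πR² = 4π(6.72×10¹⁰ m)² = 5.67477×10²² m².
P = σAT⁴ = 5.670×10⁻⁸ × 5.67477×10²² × (3335)⁴ = 3.98×10²⁹ W.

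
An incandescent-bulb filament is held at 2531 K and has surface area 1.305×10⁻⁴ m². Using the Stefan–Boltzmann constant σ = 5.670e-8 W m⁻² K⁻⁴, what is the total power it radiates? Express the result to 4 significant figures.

Area A = 1.305×10⁻⁴ m².
P = σAT⁴ = 5.670×10⁻⁸ × 1.305×10⁻⁴ × (2531)⁴ = 303.6 W.

P ≈ 303.6 W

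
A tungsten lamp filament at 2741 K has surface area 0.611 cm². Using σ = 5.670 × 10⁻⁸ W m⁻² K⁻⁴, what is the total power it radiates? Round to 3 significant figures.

P ≈ 196 W

Area A = 0.611 cm² = 6.11×10⁻⁵ m².
P = σAT⁴ = 5.670×10⁻⁸ × 6.11×10⁻⁵ × (2741)⁴ = 196 W.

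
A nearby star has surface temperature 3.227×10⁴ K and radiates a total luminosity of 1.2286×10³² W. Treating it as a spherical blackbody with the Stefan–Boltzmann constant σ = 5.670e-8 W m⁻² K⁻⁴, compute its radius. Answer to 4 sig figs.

R ≈ 1.261×10¹⁰ m

L = 4πR²σT⁴ ⇒ R = √(L/(4πσT⁴)).
σT⁴ = 6.14864×10¹⁰ W/m², so R = √(1.2286×10³²/(4π×6.14864×10¹⁰)) = 1.261×10¹⁰ m.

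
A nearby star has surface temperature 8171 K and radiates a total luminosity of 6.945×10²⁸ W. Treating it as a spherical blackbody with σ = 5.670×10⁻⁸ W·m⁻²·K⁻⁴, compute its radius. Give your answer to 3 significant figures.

R ≈ 4.68×10⁹ m

L = 4πR²σT⁴ ⇒ R = √(L/(4πσT⁴)).
σT⁴ = 2.52746×10⁸ W/m², so R = √(6.945×10²⁸/(4π×2.52746×10⁸)) = 4.68×10⁹ m.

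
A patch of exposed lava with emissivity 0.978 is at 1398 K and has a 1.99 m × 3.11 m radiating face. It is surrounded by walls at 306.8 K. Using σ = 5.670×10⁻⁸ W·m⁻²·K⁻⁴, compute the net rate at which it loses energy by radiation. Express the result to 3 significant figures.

Net loss ≈ 1.31×10⁶ W

Area A = 1.99 × 3.11 = 6.1889 m².
Net radiated power P_net = εσA(T⁴ − T₀⁴) = 0.978×5.670×10⁻⁸×6.1889×(1398⁴ − 306.8⁴).
T⁴ − T₀⁴ = 3.81969×10¹² − 8.85975×10⁹ = 3.81083×10¹² K⁴, so P_net = 1.31×10⁶ W.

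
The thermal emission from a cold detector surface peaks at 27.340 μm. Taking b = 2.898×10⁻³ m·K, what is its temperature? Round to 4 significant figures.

T ≈ 106.0 K

Wien's law gives T = b/λ_max = (2.898×10⁻³ m·K)/(2.7340×10⁻⁵ m) = 106.0 K.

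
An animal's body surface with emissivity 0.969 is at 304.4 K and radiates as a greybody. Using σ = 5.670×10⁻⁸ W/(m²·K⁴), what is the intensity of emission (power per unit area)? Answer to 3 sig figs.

Stefan–Boltzmann: I = εσT⁴ = 0.969 × 5.670×10⁻⁸ × (304.4)⁴ = 472 W/m².

I ≈ 472 W/m²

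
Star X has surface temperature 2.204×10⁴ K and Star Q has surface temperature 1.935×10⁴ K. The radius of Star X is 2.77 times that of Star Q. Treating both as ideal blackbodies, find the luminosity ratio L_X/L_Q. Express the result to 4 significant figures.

L_X/L_Q ≈ 12.91

L ∝ R²T⁴, so L_X/L_Q = (R_X/R_Q)²(T_X/T_Q)⁴ = (2.77)² × (2.204×10⁴/1.935×10⁴)⁴ = 7.6729 × 1.68315 = 12.91.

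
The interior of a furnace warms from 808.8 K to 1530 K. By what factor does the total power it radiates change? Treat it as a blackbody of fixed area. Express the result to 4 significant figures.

P ∝ T⁴, so P₂/P₁ = (T₂/T₁)⁴ = (1530/808.8)⁴ = (1.89169)⁴ = 12.81.

P₂/P₁ ≈ 12.81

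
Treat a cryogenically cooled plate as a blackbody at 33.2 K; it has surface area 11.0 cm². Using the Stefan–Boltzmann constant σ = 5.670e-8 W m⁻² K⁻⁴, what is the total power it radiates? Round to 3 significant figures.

Area A = 11.0 cm² = 1.10×10⁻³ m².
P = σAT⁴ = 5.670×10⁻⁸ × 1.10×10⁻³ × (33.2)⁴ = 7.58×10⁻⁵ W.

P ≈ 7.58×10⁻⁵ W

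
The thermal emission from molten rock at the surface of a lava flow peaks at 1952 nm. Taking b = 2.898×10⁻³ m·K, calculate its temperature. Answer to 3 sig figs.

T ≈ 1.48×10³ K

Wien's law gives T = b/λ_max = (2.898×10⁻³ m·K)/(1.952×10⁻⁶ m) = 1.48×10³ K.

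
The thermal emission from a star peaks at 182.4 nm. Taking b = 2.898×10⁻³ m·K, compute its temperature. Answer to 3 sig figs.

T ≈ 1.59×10⁴ K

Wien's law gives T = b/λ_max = (2.898×10⁻³ m·K)/(1.824×10⁻⁷ m) = 1.59×10⁴ K.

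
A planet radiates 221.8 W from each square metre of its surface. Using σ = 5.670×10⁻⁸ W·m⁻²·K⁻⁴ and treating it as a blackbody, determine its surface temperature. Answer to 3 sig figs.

I = σT⁴, so T = (I/σ)^(1/4) = (221.8/(5.670×10⁻⁸))^(1/4) = 250 K.

T ≈ 250 K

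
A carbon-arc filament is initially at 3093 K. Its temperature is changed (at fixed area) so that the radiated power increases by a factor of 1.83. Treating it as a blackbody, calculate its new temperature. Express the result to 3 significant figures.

P ∝ T⁴, so T₂/T₁ = (P₂/P₁)^(1/4) = (1.83)^(1/4) = 1.16309.
T₂ = 3093 × 1.16309 = 3.60×10³ K.

T₂ ≈ 3.60×10³ K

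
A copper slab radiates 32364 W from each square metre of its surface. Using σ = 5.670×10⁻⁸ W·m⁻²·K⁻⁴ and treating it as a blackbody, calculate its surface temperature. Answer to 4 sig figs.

I = σT⁴, so T = (I/σ)^(1/4) = (32364/(5.670×10⁻⁸))^(1/4) = 869.2 K.

T ≈ 869.2 K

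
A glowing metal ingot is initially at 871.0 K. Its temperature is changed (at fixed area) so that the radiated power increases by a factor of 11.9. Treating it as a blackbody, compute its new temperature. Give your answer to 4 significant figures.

T₂ ≈ 1618 K

P ∝ T⁴, so T₂/T₁ = (P₂/P₁)^(1/4) = (11.9)^(1/4) = 1.85732.
T₂ = 871.0 × 1.85732 = 1618 K.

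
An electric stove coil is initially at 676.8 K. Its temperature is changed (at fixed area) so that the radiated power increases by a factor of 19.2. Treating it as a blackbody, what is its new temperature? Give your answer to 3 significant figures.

T₂ ≈ 1.42×10³ K

P ∝ T⁴, so T₂/T₁ = (P₂/P₁)^(1/4) = (19.2)^(1/4) = 2.09327.
T₂ = 676.8 × 2.09327 = 1.42×10³ K.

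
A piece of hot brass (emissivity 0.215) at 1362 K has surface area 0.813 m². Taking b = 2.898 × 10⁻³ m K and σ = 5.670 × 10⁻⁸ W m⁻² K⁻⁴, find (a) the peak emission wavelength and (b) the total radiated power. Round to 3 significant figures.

(a) λ_max = b/T = 2.898×10⁻³/1362 = 2.128×10⁻⁶ m = 2.13 μm.
Area A = 0.813 m².
(b) P = εσAT⁴ = 0.215×5.670×10⁻⁸×0.813×(1362)⁴ = 3.41×10⁴ W.

λ_max ≈ 2.13 μm; P ≈ 3.41×10⁴ W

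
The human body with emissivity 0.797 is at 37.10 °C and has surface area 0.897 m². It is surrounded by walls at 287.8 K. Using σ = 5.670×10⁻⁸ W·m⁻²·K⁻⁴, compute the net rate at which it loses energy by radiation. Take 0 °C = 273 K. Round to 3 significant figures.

T = 37.10 °C + 273 = 310.10 K.
Area A = 0.897 m².
Net radiated power P_net = εσA(T⁴ − T₀⁴) = 0.797×5.670×10⁻⁸×0.897×(310.10⁴ − 287.8⁴).
T⁴ − T₀⁴ = 9.24713×10⁹ − 6.86062×10⁹ = 2.38651×10⁹ K⁴, so P_net = 96.7 W.

Net loss ≈ 96.7 W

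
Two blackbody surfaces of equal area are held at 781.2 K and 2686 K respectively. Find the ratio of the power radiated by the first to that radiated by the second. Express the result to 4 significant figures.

P₁/P₂ ≈ 7.155×10⁻³

With equal areas, P₁/P₂ = (T₁/T₂)⁴ = (781.2/2686)⁴ = 7.155×10⁻³.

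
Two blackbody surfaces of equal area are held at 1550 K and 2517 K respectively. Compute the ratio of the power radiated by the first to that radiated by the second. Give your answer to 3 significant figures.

With equal areas, P₁/P₂ = (T₁/T₂)⁴ = (1550/2517)⁴ = 0.144.

P₁/P₂ ≈ 0.144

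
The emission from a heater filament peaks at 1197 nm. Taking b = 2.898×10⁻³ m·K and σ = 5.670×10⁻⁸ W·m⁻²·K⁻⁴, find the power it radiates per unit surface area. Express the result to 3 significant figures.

I ≈ 1.95×10⁶ W/m²

Wien's law: T = b/λ_max = 2.898×10⁻³/1.197×10⁻⁶ = 2421.05 K.
Then I = σT⁴ = 5.670×10⁻⁸×(2421.05)⁴ = 1.95×10⁶ W/m².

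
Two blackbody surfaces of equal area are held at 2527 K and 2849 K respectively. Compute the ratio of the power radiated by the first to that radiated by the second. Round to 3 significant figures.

With equal areas, P₁/P₂ = (T₁/T₂)⁴ = (2527/2849)⁴ = 0.619.

P₁/P₂ ≈ 0.619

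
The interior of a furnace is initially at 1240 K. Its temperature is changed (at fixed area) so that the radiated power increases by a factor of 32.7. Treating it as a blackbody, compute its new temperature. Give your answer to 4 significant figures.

P ∝ T⁴, so T₂/T₁ = (P₂/P₁)^(1/4) = (32.7)^(1/4) = 2.39132.
T₂ = 1240 × 2.39132 = 2965 K.

T₂ ≈ 2965 K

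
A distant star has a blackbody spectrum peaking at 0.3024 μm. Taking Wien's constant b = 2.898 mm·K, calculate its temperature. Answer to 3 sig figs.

Wien's law gives T = b/λ_max = (2.898×10⁻³ m·K)/(3.024×10⁻⁷ m) = 9.58×10³ K.

T ≈ 9.58×10³ K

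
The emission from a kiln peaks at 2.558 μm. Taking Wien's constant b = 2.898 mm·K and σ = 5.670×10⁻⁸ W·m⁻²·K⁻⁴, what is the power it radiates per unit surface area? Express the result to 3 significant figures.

I ≈ 9.34×10⁴ W/m²

Wien's law: T = b/λ_max = 2.898×10⁻³/2.558×10⁻⁶ = 1132.92 K.
Then I = σT⁴ = 5.670×10⁻⁸×(1132.92)⁴ = 9.34×10⁴ W/m².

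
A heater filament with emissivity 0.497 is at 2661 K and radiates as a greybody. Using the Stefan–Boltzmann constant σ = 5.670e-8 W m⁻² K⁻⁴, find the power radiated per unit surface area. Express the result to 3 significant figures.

Stefan–Boltzmann: I = εσT⁴ = 0.497 × 5.670×10⁻⁸ × (2661)⁴ = 1.41×10⁶ W/m².

I ≈ 1.41×10⁶ W/m²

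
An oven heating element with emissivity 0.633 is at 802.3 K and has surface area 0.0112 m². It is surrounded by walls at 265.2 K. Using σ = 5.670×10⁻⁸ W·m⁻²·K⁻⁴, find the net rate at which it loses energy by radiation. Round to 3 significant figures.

Net loss ≈ 165 W

Area A = 0.0112 m².
Net radiated power P_net = εσA(T⁴ − T₀⁴) = 0.633×5.670×10⁻⁸×0.0112×(802.3⁴ − 265.2⁴).
T⁴ − T₀⁴ = 4.14331×10¹¹ − 4.94646×10⁹ = 4.09385×10¹¹ K⁴, so P_net = 165 W.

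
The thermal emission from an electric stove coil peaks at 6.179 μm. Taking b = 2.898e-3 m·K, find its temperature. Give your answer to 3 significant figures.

Wien's law gives T = b/λ_max = (2.898×10⁻³ m·K)/(6.179×10⁻⁶ m) = 469 K.

T ≈ 469 K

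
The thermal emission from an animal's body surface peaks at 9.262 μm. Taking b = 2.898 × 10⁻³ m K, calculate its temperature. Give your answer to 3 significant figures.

Wien's law gives T = b/λ_max = (2.898×10⁻³ m·K)/(9.262×10⁻⁶ m) = 313 K.

T ≈ 313 K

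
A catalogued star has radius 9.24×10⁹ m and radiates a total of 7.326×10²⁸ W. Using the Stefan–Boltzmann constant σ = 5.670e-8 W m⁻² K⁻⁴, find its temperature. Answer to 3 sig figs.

T ≈ 5.89×10³ K

Surface area A = 4πR² = 4π(9.24×10⁹ m)² = 1.07289×10²¹ m².
P = σAT⁴ ⇒ T = (P/(σA))^(1/4) = (7.326×10²⁸/(5.670×10⁻⁸×1.07289×10²¹))^(1/4) = 5.89×10³ K.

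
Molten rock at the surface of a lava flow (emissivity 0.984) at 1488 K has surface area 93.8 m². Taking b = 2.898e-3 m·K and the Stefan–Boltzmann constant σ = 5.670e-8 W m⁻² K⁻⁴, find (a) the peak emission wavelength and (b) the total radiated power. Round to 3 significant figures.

λ_max ≈ 1.95 μm; P ≈ 2.57×10⁷ W

(a) λ_max = b/T = 2.898×10⁻³/1488 = 1.948×10⁻⁶ m = 1.95 μm.
Area A = 93.8 m².
(b) P = εσAT⁴ = 0.984×5.670×10⁻⁸×93.8×(1488)⁴ = 2.57×10⁷ W.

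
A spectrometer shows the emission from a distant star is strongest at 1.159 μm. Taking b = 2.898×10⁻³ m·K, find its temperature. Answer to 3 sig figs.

T ≈ 2.50×10³ K

Wien's law gives T = b/λ_max = (2.898×10⁻³ m·K)/(1.159×10⁻⁶ m) = 2.50×10³ K.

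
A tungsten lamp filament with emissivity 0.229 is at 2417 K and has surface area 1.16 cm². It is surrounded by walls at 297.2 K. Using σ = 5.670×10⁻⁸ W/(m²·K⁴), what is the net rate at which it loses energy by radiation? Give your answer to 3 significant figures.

Net loss ≈ 51.4 W

Area A = 1.16 cm² = 1.16×10⁻⁴ m².
Net radiated power P_net = εσA(T⁴ − T₀⁴) = 0.229×5.670×10⁻⁸×1.16×10⁻⁴×(2417⁴ − 297.2⁴).
T⁴ − T₀⁴ = 3.41277×10¹³ − 7.80181×10⁹ = 3.41199×10¹³ K⁴, so P_net = 51.4 W.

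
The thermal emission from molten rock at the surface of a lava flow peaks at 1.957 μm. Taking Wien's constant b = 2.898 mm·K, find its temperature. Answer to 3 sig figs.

Wien's law gives T = b/λ_max = (2.898×10⁻³ m·K)/(1.957×10⁻⁶ m) = 1.48×10³ K.

T ≈ 1.48×10³ K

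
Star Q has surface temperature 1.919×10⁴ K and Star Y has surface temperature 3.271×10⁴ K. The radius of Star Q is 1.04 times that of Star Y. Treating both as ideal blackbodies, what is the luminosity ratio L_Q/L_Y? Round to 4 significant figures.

L_Q/L_Y ≈ 0.1281

L ∝ R²T⁴, so L_Q/L_Y = (R_Q/R_Y)²(T_Q/T_Y)⁴ = (1.04)² × (1.919×10⁴/3.271×10⁴)⁴ = 1.0816 × 0.118462 = 0.1281.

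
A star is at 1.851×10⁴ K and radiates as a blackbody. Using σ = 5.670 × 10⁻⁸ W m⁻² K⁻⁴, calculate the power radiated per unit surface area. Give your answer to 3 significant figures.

I ≈ 6.66×10⁹ W/m²

Stefan–Boltzmann: I = σT⁴ = 5.670×10⁻⁸ × (1.851×10⁴)⁴ = 6.66×10⁹ W/m².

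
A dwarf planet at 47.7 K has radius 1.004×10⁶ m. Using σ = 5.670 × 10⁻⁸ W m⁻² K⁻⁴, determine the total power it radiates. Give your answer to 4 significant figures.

P ≈ 3.718×10¹² W

Surface area A = 4πR² = 4π(1.004×10⁶ m)² = 1.26671×10¹³ m².
P = σAT⁴ = 5.670×10⁻⁸ × 1.26671×10¹³ × (47.7)⁴ = 3.718×10¹² W.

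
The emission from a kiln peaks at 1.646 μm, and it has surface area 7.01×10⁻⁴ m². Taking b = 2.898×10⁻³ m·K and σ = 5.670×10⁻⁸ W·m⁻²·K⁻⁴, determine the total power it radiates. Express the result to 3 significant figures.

Wien's law: T = b/λ_max = 2.898×10⁻³/1.646×10⁻⁶ = 1760.63 K.
Area A = 7.01×10⁻⁴ m².
Then P = σAT⁴ = 5.670×10⁻⁸×7.01×10⁻⁴×(1760.63)⁴ = 382 W.

P ≈ 382 W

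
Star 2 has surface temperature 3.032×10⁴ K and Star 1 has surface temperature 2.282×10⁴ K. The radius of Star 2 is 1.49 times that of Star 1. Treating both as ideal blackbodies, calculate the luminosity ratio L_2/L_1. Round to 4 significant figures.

L ∝ R²T⁴, so L_2/L_1 = (R_2/R_1)²(T_2/T_1)⁴ = (1.49)² × (3.032×10⁴/2.282×10⁴)⁴ = 2.2201 × 3.11641 = 6.919.

L_2/L_1 ≈ 6.919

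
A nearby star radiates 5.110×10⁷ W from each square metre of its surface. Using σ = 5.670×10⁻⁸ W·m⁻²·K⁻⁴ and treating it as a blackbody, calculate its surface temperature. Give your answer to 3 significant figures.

I = σT⁴, so T = (I/σ)^(1/4) = (5.110×10⁷/(5.670×10⁻⁸))^(1/4) = 5.48×10³ K.

T ≈ 5.48×10³ K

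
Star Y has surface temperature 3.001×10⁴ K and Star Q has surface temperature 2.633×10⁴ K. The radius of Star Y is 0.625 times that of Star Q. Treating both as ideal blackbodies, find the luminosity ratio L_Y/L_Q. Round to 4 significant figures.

L_Y/L_Q ≈ 0.6592

L ∝ R²T⁴, so L_Y/L_Q = (R_Y/R_Q)²(T_Y/T_Q)⁴ = (0.625)² × (3.001×10⁴/2.633×10⁴)⁴ = 0.390625 × 1.68757 = 0.6592.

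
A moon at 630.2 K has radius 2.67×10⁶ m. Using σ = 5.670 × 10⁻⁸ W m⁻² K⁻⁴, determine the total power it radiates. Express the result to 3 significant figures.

P ≈ 8.01×10¹⁷ W

Surface area A = 4πR² = 4π(2.67×10⁶ m)² = 8.95844×10¹³ m².
P = σAT⁴ = 5.670×10⁻⁸ × 8.95844×10¹³ × (630.2)⁴ = 8.01×10¹⁷ W.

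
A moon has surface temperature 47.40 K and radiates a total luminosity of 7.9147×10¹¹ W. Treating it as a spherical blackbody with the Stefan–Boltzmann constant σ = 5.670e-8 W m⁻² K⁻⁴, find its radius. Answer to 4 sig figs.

R ≈ 4.691×10⁵ m

L = 4πR²σT⁴ ⇒ R = √(L/(4πσT⁴)).
σT⁴ = 0.286218 W/m², so R = √(7.9147×10¹¹/(4π×0.286218)) = 4.691×10⁵ m.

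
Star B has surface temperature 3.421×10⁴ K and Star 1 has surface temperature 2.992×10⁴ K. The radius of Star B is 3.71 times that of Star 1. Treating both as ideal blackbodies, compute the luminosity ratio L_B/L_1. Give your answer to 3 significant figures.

L ∝ R²T⁴, so L_B/L_1 = (R_B/R_1)²(T_B/T_1)⁴ = (3.71)² × (3.421×10⁴/2.992×10⁴)⁴ = 13.7641 × 1.70909 = 23.5.

L_B/L_1 ≈ 23.5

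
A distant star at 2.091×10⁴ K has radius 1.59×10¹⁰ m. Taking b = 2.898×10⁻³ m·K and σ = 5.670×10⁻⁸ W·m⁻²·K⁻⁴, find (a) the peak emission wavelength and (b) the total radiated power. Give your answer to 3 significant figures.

λ_max ≈ 139 nm; P ≈ 3.44×10³¹ W

(a) λ_max = b/T = 2.898×10⁻³/2.091×10⁴ = 1.386×10⁻⁷ m = 139 nm.
Surface area A = 4πR² = 4π(1.59×10¹⁰ m)² = 3.17690×10²¹ m².
(b) P = σAT⁴ = 5.670×10⁻⁸×3.17690×10²¹×(2.091×10⁴)⁴ = 3.44×10³¹ W.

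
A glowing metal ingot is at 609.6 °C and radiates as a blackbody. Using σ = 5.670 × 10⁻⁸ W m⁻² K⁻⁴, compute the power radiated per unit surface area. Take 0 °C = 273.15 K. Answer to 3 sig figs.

T = 609.6 °C + 273.15 = 882.75 K.
Stefan–Boltzmann: I = σT⁴ = 5.670×10⁻⁸ × (882.75)⁴ = 3.44×10⁴ W/m².

I ≈ 3.44×10⁴ W/m²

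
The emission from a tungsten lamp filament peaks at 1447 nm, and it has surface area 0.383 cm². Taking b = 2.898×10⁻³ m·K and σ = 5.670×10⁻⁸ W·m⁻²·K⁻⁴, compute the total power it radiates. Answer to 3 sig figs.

P ≈ 34.9 W

Wien's law: T = b/λ_max = 2.898×10⁻³/1.447×10⁻⁶ = 2002.76 K.
Area A = 0.383 cm² = 3.83×10⁻⁵ m².
Then P = σAT⁴ = 5.670×10⁻⁸×3.83×10⁻⁵×(2002.76)⁴ = 34.9 W.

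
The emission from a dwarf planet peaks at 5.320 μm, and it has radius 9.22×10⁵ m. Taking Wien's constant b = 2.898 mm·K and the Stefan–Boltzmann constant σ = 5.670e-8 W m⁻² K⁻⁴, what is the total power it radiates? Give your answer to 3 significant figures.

P ≈ 5.33×10¹⁶ W

Wien's law: T = b/λ_max = 2.898×10⁻³/5.320×10⁻⁶ = 544.737 K.
Surface area A = 4πR² = 4π(9.22×10⁵ m)² = 1.06825×10¹³ m².
Then P = σAT⁴ = 5.670×10⁻⁸×1.06825×10¹³×(544.737)⁴ = 5.33×10¹⁶ W.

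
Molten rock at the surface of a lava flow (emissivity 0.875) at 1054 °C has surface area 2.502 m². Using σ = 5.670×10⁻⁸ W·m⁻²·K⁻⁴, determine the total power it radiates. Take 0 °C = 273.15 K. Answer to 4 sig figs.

P ≈ 3.851×10⁵ W

T = 1054 °C + 273.15 = 1327.15 K.
Area A = 2.502 m².
P = εσAT⁴ = 0.875 × 5.670×10⁻⁸ × 2.502 × (1327.15)⁴ = 3.851×10⁵ W.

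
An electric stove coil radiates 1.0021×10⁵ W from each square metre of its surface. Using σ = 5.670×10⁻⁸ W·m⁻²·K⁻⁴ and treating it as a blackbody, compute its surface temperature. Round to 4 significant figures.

T ≈ 1153 K

I = σT⁴, so T = (I/σ)^(1/4) = (1.0021×10⁵/(5.670×10⁻⁸))^(1/4) = 1153 K.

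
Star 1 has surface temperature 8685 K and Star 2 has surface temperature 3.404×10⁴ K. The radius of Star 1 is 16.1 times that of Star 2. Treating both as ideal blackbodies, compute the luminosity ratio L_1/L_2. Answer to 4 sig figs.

L_1/L_2 ≈ 1.098

L ∝ R²T⁴, so L_1/L_2 = (R_1/R_2)²(T_1/T_2)⁴ = (16.1)² × (8685/3.404×10⁴)⁴ = 259.21 × 4.23761×10⁻³ = 1.098.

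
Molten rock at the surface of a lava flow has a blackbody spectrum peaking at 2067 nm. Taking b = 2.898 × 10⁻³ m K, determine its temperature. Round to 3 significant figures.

Wien's law gives T = b/λ_max = (2.898×10⁻³ m·K)/(2.067×10⁻⁶ m) = 1.40×10³ K.

T ≈ 1.40×10³ K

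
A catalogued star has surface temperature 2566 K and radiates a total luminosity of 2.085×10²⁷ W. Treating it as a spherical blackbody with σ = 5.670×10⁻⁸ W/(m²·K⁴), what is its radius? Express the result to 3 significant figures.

L = 4πR²σT⁴ ⇒ R = √(L/(4πσT⁴)).
σT⁴ = 2.45816×10⁶ W/m², so R = √(2.085×10²⁷/(4π×2.45816×10⁶)) = 8.22×10⁹ m.

R ≈ 8.22×10⁹ m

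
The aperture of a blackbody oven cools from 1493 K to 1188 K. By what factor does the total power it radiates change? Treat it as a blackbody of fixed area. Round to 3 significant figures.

P₂/P₁ ≈ 0.401

P ∝ T⁴, so P₂/P₁ = (T₂/T₁)⁴ = (1188/1493)⁴ = (0.795713)⁴ = 0.401.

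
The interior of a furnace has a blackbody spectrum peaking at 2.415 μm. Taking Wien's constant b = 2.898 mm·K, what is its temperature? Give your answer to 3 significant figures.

T ≈ 1.20×10³ K

Wien's law gives T = b/λ_max = (2.898×10⁻³ m·K)/(2.415×10⁻⁶ m) = 1.20×10³ K.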